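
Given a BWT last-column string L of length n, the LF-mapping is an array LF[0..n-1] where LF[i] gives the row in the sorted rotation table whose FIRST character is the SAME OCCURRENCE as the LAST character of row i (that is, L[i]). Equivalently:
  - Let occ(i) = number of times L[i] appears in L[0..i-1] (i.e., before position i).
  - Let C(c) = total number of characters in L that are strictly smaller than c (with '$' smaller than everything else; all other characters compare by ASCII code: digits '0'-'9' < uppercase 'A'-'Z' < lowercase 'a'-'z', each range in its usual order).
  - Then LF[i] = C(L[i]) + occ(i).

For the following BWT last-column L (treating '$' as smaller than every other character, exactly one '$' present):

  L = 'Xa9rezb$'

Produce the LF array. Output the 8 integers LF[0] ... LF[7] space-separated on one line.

Answer: 2 3 1 6 5 7 4 0

Derivation:
Char counts: '$':1, '9':1, 'X':1, 'a':1, 'b':1, 'e':1, 'r':1, 'z':1
C (first-col start): C('$')=0, C('9')=1, C('X')=2, C('a')=3, C('b')=4, C('e')=5, C('r')=6, C('z')=7
L[0]='X': occ=0, LF[0]=C('X')+0=2+0=2
L[1]='a': occ=0, LF[1]=C('a')+0=3+0=3
L[2]='9': occ=0, LF[2]=C('9')+0=1+0=1
L[3]='r': occ=0, LF[3]=C('r')+0=6+0=6
L[4]='e': occ=0, LF[4]=C('e')+0=5+0=5
L[5]='z': occ=0, LF[5]=C('z')+0=7+0=7
L[6]='b': occ=0, LF[6]=C('b')+0=4+0=4
L[7]='$': occ=0, LF[7]=C('$')+0=0+0=0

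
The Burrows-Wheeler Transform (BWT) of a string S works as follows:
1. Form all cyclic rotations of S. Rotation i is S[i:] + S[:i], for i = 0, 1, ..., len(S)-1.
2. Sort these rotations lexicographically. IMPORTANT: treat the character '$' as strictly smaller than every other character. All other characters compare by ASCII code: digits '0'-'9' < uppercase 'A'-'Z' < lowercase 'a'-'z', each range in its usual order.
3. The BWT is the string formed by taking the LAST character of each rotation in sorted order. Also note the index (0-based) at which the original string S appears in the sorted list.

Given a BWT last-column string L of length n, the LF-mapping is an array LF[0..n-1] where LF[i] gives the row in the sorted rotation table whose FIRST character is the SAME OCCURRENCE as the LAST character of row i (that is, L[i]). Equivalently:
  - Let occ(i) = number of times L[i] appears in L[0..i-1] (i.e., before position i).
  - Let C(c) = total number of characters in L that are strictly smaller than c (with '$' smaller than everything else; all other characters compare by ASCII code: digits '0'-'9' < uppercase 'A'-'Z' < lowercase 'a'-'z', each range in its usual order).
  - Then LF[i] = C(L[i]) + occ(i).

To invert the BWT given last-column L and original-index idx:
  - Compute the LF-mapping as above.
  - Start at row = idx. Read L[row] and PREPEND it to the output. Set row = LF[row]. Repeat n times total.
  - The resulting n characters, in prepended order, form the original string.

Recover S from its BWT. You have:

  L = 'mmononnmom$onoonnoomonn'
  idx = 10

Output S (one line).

LF mapping: 1 2 14 6 15 7 8 3 16 4 0 17 9 18 19 10 11 20 21 5 22 12 13
Walk LF starting at row 10, prepending L[row]:
  step 1: row=10, L[10]='$', prepend. Next row=LF[10]=0
  step 2: row=0, L[0]='m', prepend. Next row=LF[0]=1
  step 3: row=1, L[1]='m', prepend. Next row=LF[1]=2
  step 4: row=2, L[2]='o', prepend. Next row=LF[2]=14
  step 5: row=14, L[14]='o', prepend. Next row=LF[14]=19
  step 6: row=19, L[19]='m', prepend. Next row=LF[19]=5
  step 7: row=5, L[5]='n', prepend. Next row=LF[5]=7
  step 8: row=7, L[7]='m', prepend. Next row=LF[7]=3
  step 9: row=3, L[3]='n', prepend. Next row=LF[3]=6
  step 10: row=6, L[6]='n', prepend. Next row=LF[6]=8
  step 11: row=8, L[8]='o', prepend. Next row=LF[8]=16
  step 12: row=16, L[16]='n', prepend. Next row=LF[16]=11
  step 13: row=11, L[11]='o', prepend. Next row=LF[11]=17
  step 14: row=17, L[17]='o', prepend. Next row=LF[17]=20
  step 15: row=20, L[20]='o', prepend. Next row=LF[20]=22
  step 16: row=22, L[22]='n', prepend. Next row=LF[22]=13
  step 17: row=13, L[13]='o', prepend. Next row=LF[13]=18
  step 18: row=18, L[18]='o', prepend. Next row=LF[18]=21
  step 19: row=21, L[21]='n', prepend. Next row=LF[21]=12
  step 20: row=12, L[12]='n', prepend. Next row=LF[12]=9
  step 21: row=9, L[9]='m', prepend. Next row=LF[9]=4
  step 22: row=4, L[4]='o', prepend. Next row=LF[4]=15
  step 23: row=15, L[15]='n', prepend. Next row=LF[15]=10
Reversed output: nomnnoonooononnmnmoomm$

Answer: nomnnoonooononnmnmoomm$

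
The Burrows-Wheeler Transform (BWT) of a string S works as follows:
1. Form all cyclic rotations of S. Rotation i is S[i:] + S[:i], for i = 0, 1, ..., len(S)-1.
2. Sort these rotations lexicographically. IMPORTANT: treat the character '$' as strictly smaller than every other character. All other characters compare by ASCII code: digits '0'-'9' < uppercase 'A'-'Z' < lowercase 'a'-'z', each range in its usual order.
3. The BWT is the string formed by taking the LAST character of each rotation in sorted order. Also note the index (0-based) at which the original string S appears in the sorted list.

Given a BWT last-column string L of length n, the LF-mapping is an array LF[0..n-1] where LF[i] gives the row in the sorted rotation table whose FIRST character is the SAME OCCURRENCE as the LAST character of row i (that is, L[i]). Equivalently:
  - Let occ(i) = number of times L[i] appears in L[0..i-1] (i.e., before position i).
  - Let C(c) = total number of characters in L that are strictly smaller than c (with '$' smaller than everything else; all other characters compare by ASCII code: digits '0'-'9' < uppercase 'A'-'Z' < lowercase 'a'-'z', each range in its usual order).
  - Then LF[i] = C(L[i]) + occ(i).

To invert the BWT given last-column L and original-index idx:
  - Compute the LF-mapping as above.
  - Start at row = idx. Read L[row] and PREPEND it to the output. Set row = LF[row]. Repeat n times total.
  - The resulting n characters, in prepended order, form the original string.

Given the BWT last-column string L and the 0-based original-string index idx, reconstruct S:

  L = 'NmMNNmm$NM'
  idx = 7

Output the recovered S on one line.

LF mapping: 3 7 1 4 5 8 9 0 6 2
Walk LF starting at row 7, prepending L[row]:
  step 1: row=7, L[7]='$', prepend. Next row=LF[7]=0
  step 2: row=0, L[0]='N', prepend. Next row=LF[0]=3
  step 3: row=3, L[3]='N', prepend. Next row=LF[3]=4
  step 4: row=4, L[4]='N', prepend. Next row=LF[4]=5
  step 5: row=5, L[5]='m', prepend. Next row=LF[5]=8
  step 6: row=8, L[8]='N', prepend. Next row=LF[8]=6
  step 7: row=6, L[6]='m', prepend. Next row=LF[6]=9
  step 8: row=9, L[9]='M', prepend. Next row=LF[9]=2
  step 9: row=2, L[2]='M', prepend. Next row=LF[2]=1
  step 10: row=1, L[1]='m', prepend. Next row=LF[1]=7
Reversed output: mMMmNmNNN$

Answer: mMMmNmNNN$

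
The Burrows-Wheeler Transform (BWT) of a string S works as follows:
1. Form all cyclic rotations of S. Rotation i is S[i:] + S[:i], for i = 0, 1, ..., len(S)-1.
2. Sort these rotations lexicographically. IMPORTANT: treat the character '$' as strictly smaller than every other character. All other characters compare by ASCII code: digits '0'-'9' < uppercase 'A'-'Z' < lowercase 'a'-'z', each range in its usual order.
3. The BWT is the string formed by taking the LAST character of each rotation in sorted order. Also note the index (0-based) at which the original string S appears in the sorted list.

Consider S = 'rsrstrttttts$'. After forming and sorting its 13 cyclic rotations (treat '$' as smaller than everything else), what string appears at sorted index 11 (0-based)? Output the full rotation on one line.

Answer: tttts$rsrstrt

Derivation:
All 13 rotations (rotation i = S[i:]+S[:i]):
  rot[0] = rsrstrttttts$
  rot[1] = srstrttttts$r
  rot[2] = rstrttttts$rs
  rot[3] = strttttts$rsr
  rot[4] = trttttts$rsrs
  rot[5] = rttttts$rsrst
  rot[6] = ttttts$rsrstr
  rot[7] = tttts$rsrstrt
  rot[8] = ttts$rsrstrtt
  rot[9] = tts$rsrstrttt
  rot[10] = ts$rsrstrtttt
  rot[11] = s$rsrstrttttt
  rot[12] = $rsrstrttttts
Sorted (with $ < everything):
  sorted[0] = $rsrstrttttts
  sorted[1] = rsrstrttttts$
  sorted[2] = rstrttttts$rs
  sorted[3] = rttttts$rsrst
  sorted[4] = s$rsrstrttttt
  sorted[5] = srstrttttts$r
  sorted[6] = strttttts$rsr
  sorted[7] = trttttts$rsrs
  sorted[8] = ts$rsrstrtttt
  sorted[9] = tts$rsrstrttt
  sorted[10] = ttts$rsrstrtt
  sorted[11] = tttts$rsrstrt
  sorted[12] = ttttts$rsrstr
sorted[11] = tttts$rsrstrt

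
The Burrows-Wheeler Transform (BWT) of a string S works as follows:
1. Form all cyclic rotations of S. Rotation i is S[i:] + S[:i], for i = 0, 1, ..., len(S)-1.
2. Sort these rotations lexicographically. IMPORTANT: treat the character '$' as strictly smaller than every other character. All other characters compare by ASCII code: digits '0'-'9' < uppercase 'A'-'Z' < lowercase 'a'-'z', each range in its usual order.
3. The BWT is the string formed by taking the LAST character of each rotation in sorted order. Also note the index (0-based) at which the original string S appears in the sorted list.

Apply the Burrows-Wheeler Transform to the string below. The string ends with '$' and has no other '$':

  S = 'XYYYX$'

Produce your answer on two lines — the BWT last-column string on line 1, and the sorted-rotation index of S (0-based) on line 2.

All 6 rotations (rotation i = S[i:]+S[:i]):
  rot[0] = XYYYX$
  rot[1] = YYYX$X
  rot[2] = YYX$XY
  rot[3] = YX$XYY
  rot[4] = X$XYYY
  rot[5] = $XYYYX
Sorted (with $ < everything):
  sorted[0] = $XYYYX  (last char: 'X')
  sorted[1] = X$XYYY  (last char: 'Y')
  sorted[2] = XYYYX$  (last char: '$')
  sorted[3] = YX$XYY  (last char: 'Y')
  sorted[4] = YYX$XY  (last char: 'Y')
  sorted[5] = YYYX$X  (last char: 'X')
Last column: XY$YYX
Original string S is at sorted index 2

Answer: XY$YYX
2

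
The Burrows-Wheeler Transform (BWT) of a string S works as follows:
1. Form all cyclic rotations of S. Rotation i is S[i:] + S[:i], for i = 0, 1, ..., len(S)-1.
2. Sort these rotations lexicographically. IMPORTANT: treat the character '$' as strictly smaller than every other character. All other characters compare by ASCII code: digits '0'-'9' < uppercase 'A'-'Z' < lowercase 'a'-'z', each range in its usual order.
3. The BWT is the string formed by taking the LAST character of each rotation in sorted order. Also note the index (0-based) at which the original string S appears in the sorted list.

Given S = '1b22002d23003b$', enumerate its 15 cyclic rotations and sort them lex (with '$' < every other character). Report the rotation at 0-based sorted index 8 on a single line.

Answer: 23003b$1b22002d

Derivation:
All 15 rotations (rotation i = S[i:]+S[:i]):
  rot[0] = 1b22002d23003b$
  rot[1] = b22002d23003b$1
  rot[2] = 22002d23003b$1b
  rot[3] = 2002d23003b$1b2
  rot[4] = 002d23003b$1b22
  rot[5] = 02d23003b$1b220
  rot[6] = 2d23003b$1b2200
  rot[7] = d23003b$1b22002
  rot[8] = 23003b$1b22002d
  rot[9] = 3003b$1b22002d2
  rot[10] = 003b$1b22002d23
  rot[11] = 03b$1b22002d230
  rot[12] = 3b$1b22002d2300
  rot[13] = b$1b22002d23003
  rot[14] = $1b22002d23003b
Sorted (with $ < everything):
  sorted[0] = $1b22002d23003b
  sorted[1] = 002d23003b$1b22
  sorted[2] = 003b$1b22002d23
  sorted[3] = 02d23003b$1b220
  sorted[4] = 03b$1b22002d230
  sorted[5] = 1b22002d23003b$
  sorted[6] = 2002d23003b$1b2
  sorted[7] = 22002d23003b$1b
  sorted[8] = 23003b$1b22002d
  sorted[9] = 2d23003b$1b2200
  sorted[10] = 3003b$1b22002d2
  sorted[11] = 3b$1b22002d2300
  sorted[12] = b$1b22002d23003
  sorted[13] = b22002d23003b$1
  sorted[14] = d23003b$1b22002
sorted[8] = 23003b$1b22002d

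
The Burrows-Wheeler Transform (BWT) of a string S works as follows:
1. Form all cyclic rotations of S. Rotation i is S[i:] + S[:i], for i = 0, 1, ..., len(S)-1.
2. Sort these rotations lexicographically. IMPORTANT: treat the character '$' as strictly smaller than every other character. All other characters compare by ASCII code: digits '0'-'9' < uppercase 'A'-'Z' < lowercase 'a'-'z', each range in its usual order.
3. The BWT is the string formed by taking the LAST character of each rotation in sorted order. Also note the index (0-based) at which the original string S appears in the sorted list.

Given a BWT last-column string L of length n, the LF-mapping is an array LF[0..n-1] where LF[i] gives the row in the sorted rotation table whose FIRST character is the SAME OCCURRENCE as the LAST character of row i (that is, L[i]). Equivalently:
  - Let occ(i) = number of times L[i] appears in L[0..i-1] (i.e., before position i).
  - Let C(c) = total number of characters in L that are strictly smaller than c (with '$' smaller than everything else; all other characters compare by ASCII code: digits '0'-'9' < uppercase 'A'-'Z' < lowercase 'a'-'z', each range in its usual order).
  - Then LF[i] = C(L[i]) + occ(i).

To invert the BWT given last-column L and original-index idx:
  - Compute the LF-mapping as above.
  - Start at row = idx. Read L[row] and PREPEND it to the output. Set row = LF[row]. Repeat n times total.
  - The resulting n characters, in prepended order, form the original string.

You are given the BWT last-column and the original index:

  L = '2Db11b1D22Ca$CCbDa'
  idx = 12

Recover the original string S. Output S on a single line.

LF mapping: 4 10 15 1 2 16 3 11 5 6 7 13 0 8 9 17 12 14
Walk LF starting at row 12, prepending L[row]:
  step 1: row=12, L[12]='$', prepend. Next row=LF[12]=0
  step 2: row=0, L[0]='2', prepend. Next row=LF[0]=4
  step 3: row=4, L[4]='1', prepend. Next row=LF[4]=2
  step 4: row=2, L[2]='b', prepend. Next row=LF[2]=15
  step 5: row=15, L[15]='b', prepend. Next row=LF[15]=17
  step 6: row=17, L[17]='a', prepend. Next row=LF[17]=14
  step 7: row=14, L[14]='C', prepend. Next row=LF[14]=9
  step 8: row=9, L[9]='2', prepend. Next row=LF[9]=6
  step 9: row=6, L[6]='1', prepend. Next row=LF[6]=3
  step 10: row=3, L[3]='1', prepend. Next row=LF[3]=1
  step 11: row=1, L[1]='D', prepend. Next row=LF[1]=10
  step 12: row=10, L[10]='C', prepend. Next row=LF[10]=7
  step 13: row=7, L[7]='D', prepend. Next row=LF[7]=11
  step 14: row=11, L[11]='a', prepend. Next row=LF[11]=13
  step 15: row=13, L[13]='C', prepend. Next row=LF[13]=8
  step 16: row=8, L[8]='2', prepend. Next row=LF[8]=5
  step 17: row=5, L[5]='b', prepend. Next row=LF[5]=16
  step 18: row=16, L[16]='D', prepend. Next row=LF[16]=12
Reversed output: Db2CaDCD112Cabb12$

Answer: Db2CaDCD112Cabb12$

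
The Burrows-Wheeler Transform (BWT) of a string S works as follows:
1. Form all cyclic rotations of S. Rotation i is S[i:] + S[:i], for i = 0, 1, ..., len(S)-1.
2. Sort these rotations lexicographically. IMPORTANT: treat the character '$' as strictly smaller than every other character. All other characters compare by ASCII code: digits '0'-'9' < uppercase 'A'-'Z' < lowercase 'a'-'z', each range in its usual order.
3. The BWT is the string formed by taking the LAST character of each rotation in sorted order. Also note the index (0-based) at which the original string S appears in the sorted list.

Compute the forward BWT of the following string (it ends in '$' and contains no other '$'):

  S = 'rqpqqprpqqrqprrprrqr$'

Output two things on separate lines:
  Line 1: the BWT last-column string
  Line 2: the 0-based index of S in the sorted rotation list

Answer: rqrqqrrqrpprqqpr$qrpp
16

Derivation:
All 21 rotations (rotation i = S[i:]+S[:i]):
  rot[0] = rqpqqprpqqrqprrprrqr$
  rot[1] = qpqqprpqqrqprrprrqr$r
  rot[2] = pqqprpqqrqprrprrqr$rq
  rot[3] = qqprpqqrqprrprrqr$rqp
  rot[4] = qprpqqrqprrprrqr$rqpq
  rot[5] = prpqqrqprrprrqr$rqpqq
  rot[6] = rpqqrqprrprrqr$rqpqqp
  rot[7] = pqqrqprrprrqr$rqpqqpr
  rot[8] = qqrqprrprrqr$rqpqqprp
  rot[9] = qrqprrprrqr$rqpqqprpq
  rot[10] = rqprrprrqr$rqpqqprpqq
  rot[11] = qprrprrqr$rqpqqprpqqr
  rot[12] = prrprrqr$rqpqqprpqqrq
  rot[13] = rrprrqr$rqpqqprpqqrqp
  rot[14] = rprrqr$rqpqqprpqqrqpr
  rot[15] = prrqr$rqpqqprpqqrqprr
  rot[16] = rrqr$rqpqqprpqqrqprrp
  rot[17] = rqr$rqpqqprpqqrqprrpr
  rot[18] = qr$rqpqqprpqqrqprrprr
  rot[19] = r$rqpqqprpqqrqprrprrq
  rot[20] = $rqpqqprpqqrqprrprrqr
Sorted (with $ < everything):
  sorted[0] = $rqpqqprpqqrqprrprrqr  (last char: 'r')
  sorted[1] = pqqprpqqrqprrprrqr$rq  (last char: 'q')
  sorted[2] = pqqrqprrprrqr$rqpqqpr  (last char: 'r')
  sorted[3] = prpqqrqprrprrqr$rqpqq  (last char: 'q')
  sorted[4] = prrprrqr$rqpqqprpqqrq  (last char: 'q')
  sorted[5] = prrqr$rqpqqprpqqrqprr  (last char: 'r')
  sorted[6] = qpqqprpqqrqprrprrqr$r  (last char: 'r')
  sorted[7] = qprpqqrqprrprrqr$rqpq  (last char: 'q')
  sorted[8] = qprrprrqr$rqpqqprpqqr  (last char: 'r')
  sorted[9] = qqprpqqrqprrprrqr$rqp  (last char: 'p')
  sorted[10] = qqrqprrprrqr$rqpqqprp  (last char: 'p')
  sorted[11] = qr$rqpqqprpqqrqprrprr  (last char: 'r')
  sorted[12] = qrqprrprrqr$rqpqqprpq  (last char: 'q')
  sorted[13] = r$rqpqqprpqqrqprrprrq  (last char: 'q')
  sorted[14] = rpqqrqprrprrqr$rqpqqp  (last char: 'p')
  sorted[15] = rprrqr$rqpqqprpqqrqpr  (last char: 'r')
  sorted[16] = rqpqqprpqqrqprrprrqr$  (last char: '$')
  sorted[17] = rqprrprrqr$rqpqqprpqq  (last char: 'q')
  sorted[18] = rqr$rqpqqprpqqrqprrpr  (last char: 'r')
  sorted[19] = rrprrqr$rqpqqprpqqrqp  (last char: 'p')
  sorted[20] = rrqr$rqpqqprpqqrqprrp  (last char: 'p')
Last column: rqrqqrrqrpprqqpr$qrpp
Original string S is at sorted index 16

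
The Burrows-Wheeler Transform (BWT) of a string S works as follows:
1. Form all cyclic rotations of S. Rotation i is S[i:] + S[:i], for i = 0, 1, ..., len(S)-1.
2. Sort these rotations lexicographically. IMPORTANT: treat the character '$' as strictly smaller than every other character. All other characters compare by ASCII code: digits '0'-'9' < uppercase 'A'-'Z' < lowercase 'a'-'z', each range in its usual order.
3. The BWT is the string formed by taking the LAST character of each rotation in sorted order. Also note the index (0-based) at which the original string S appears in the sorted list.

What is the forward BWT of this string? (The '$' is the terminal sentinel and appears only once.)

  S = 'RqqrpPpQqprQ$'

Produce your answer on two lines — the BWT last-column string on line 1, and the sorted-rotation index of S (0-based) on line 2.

Answer: Qprp$rPqQRqpq
4

Derivation:
All 13 rotations (rotation i = S[i:]+S[:i]):
  rot[0] = RqqrpPpQqprQ$
  rot[1] = qqrpPpQqprQ$R
  rot[2] = qrpPpQqprQ$Rq
  rot[3] = rpPpQqprQ$Rqq
  rot[4] = pPpQqprQ$Rqqr
  rot[5] = PpQqprQ$Rqqrp
  rot[6] = pQqprQ$RqqrpP
  rot[7] = QqprQ$RqqrpPp
  rot[8] = qprQ$RqqrpPpQ
  rot[9] = prQ$RqqrpPpQq
  rot[10] = rQ$RqqrpPpQqp
  rot[11] = Q$RqqrpPpQqpr
  rot[12] = $RqqrpPpQqprQ
Sorted (with $ < everything):
  sorted[0] = $RqqrpPpQqprQ  (last char: 'Q')
  sorted[1] = PpQqprQ$Rqqrp  (last char: 'p')
  sorted[2] = Q$RqqrpPpQqpr  (last char: 'r')
  sorted[3] = QqprQ$RqqrpPp  (last char: 'p')
  sorted[4] = RqqrpPpQqprQ$  (last char: '$')
  sorted[5] = pPpQqprQ$Rqqr  (last char: 'r')
  sorted[6] = pQqprQ$RqqrpP  (last char: 'P')
  sorted[7] = prQ$RqqrpPpQq  (last char: 'q')
  sorted[8] = qprQ$RqqrpPpQ  (last char: 'Q')
  sorted[9] = qqrpPpQqprQ$R  (last char: 'R')
  sorted[10] = qrpPpQqprQ$Rq  (last char: 'q')
  sorted[11] = rQ$RqqrpPpQqp  (last char: 'p')
  sorted[12] = rpPpQqprQ$Rqq  (last char: 'q')
Last column: Qprp$rPqQRqpq
Original string S is at sorted index 4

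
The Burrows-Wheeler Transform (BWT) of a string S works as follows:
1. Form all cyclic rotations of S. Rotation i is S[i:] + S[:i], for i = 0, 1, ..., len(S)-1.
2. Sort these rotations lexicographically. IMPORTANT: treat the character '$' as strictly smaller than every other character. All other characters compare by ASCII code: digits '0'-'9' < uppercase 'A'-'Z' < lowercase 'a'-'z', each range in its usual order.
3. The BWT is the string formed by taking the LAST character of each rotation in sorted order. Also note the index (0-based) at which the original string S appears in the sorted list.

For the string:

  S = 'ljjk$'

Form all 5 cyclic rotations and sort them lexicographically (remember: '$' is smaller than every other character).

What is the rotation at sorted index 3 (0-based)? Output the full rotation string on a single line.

All 5 rotations (rotation i = S[i:]+S[:i]):
  rot[0] = ljjk$
  rot[1] = jjk$l
  rot[2] = jk$lj
  rot[3] = k$ljj
  rot[4] = $ljjk
Sorted (with $ < everything):
  sorted[0] = $ljjk
  sorted[1] = jjk$l
  sorted[2] = jk$lj
  sorted[3] = k$ljj
  sorted[4] = ljjk$
sorted[3] = k$ljj

Answer: k$ljj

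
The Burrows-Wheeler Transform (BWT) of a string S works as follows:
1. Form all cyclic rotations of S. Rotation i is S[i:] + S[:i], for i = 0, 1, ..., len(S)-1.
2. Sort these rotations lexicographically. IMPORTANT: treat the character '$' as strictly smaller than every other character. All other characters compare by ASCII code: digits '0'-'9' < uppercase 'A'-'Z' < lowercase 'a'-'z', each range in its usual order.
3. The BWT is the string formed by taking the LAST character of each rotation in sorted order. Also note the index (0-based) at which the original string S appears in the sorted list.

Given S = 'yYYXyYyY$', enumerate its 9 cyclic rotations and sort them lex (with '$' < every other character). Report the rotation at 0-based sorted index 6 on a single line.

Answer: yY$yYYXyY

Derivation:
All 9 rotations (rotation i = S[i:]+S[:i]):
  rot[0] = yYYXyYyY$
  rot[1] = YYXyYyY$y
  rot[2] = YXyYyY$yY
  rot[3] = XyYyY$yYY
  rot[4] = yYyY$yYYX
  rot[5] = YyY$yYYXy
  rot[6] = yY$yYYXyY
  rot[7] = Y$yYYXyYy
  rot[8] = $yYYXyYyY
Sorted (with $ < everything):
  sorted[0] = $yYYXyYyY
  sorted[1] = XyYyY$yYY
  sorted[2] = Y$yYYXyYy
  sorted[3] = YXyYyY$yY
  sorted[4] = YYXyYyY$y
  sorted[5] = YyY$yYYXy
  sorted[6] = yY$yYYXyY
  sorted[7] = yYYXyYyY$
  sorted[8] = yYyY$yYYX
sorted[6] = yY$yYYXyY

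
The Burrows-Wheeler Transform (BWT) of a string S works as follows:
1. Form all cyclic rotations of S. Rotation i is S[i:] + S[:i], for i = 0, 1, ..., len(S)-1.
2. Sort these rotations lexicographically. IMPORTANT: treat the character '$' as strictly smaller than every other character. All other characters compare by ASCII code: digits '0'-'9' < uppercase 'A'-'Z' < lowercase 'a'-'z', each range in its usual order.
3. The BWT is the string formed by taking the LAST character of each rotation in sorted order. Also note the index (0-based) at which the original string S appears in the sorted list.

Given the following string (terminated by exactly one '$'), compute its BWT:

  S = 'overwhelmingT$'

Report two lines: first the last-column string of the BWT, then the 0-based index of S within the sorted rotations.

Answer: Tghvnwmeli$eor
10

Derivation:
All 14 rotations (rotation i = S[i:]+S[:i]):
  rot[0] = overwhelmingT$
  rot[1] = verwhelmingT$o
  rot[2] = erwhelmingT$ov
  rot[3] = rwhelmingT$ove
  rot[4] = whelmingT$over
  rot[5] = helmingT$overw
  rot[6] = elmingT$overwh
  rot[7] = lmingT$overwhe
  rot[8] = mingT$overwhel
  rot[9] = ingT$overwhelm
  rot[10] = ngT$overwhelmi
  rot[11] = gT$overwhelmin
  rot[12] = T$overwhelming
  rot[13] = $overwhelmingT
Sorted (with $ < everything):
  sorted[0] = $overwhelmingT  (last char: 'T')
  sorted[1] = T$overwhelming  (last char: 'g')
  sorted[2] = elmingT$overwh  (last char: 'h')
  sorted[3] = erwhelmingT$ov  (last char: 'v')
  sorted[4] = gT$overwhelmin  (last char: 'n')
  sorted[5] = helmingT$overw  (last char: 'w')
  sorted[6] = ingT$overwhelm  (last char: 'm')
  sorted[7] = lmingT$overwhe  (last char: 'e')
  sorted[8] = mingT$overwhel  (last char: 'l')
  sorted[9] = ngT$overwhelmi  (last char: 'i')
  sorted[10] = overwhelmingT$  (last char: '$')
  sorted[11] = rwhelmingT$ove  (last char: 'e')
  sorted[12] = verwhelmingT$o  (last char: 'o')
  sorted[13] = whelmingT$over  (last char: 'r')
Last column: Tghvnwmeli$eor
Original string S is at sorted index 10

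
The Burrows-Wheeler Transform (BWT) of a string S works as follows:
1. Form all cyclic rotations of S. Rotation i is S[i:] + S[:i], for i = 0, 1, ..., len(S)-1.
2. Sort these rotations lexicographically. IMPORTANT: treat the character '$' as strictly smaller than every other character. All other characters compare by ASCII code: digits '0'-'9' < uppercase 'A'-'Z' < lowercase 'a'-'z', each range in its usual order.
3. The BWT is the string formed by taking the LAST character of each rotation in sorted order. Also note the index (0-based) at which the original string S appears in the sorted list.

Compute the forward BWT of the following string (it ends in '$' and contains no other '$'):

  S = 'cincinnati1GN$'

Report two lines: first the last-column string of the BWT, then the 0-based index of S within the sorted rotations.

All 14 rotations (rotation i = S[i:]+S[:i]):
  rot[0] = cincinnati1GN$
  rot[1] = incinnati1GN$c
  rot[2] = ncinnati1GN$ci
  rot[3] = cinnati1GN$cin
  rot[4] = innati1GN$cinc
  rot[5] = nnati1GN$cinci
  rot[6] = nati1GN$cincin
  rot[7] = ati1GN$cincinn
  rot[8] = ti1GN$cincinna
  rot[9] = i1GN$cincinnat
  rot[10] = 1GN$cincinnati
  rot[11] = GN$cincinnati1
  rot[12] = N$cincinnati1G
  rot[13] = $cincinnati1GN
Sorted (with $ < everything):
  sorted[0] = $cincinnati1GN  (last char: 'N')
  sorted[1] = 1GN$cincinnati  (last char: 'i')
  sorted[2] = GN$cincinnati1  (last char: '1')
  sorted[3] = N$cincinnati1G  (last char: 'G')
  sorted[4] = ati1GN$cincinn  (last char: 'n')
  sorted[5] = cincinnati1GN$  (last char: '$')
  sorted[6] = cinnati1GN$cin  (last char: 'n')
  sorted[7] = i1GN$cincinnat  (last char: 't')
  sorted[8] = incinnati1GN$c  (last char: 'c')
  sorted[9] = innati1GN$cinc  (last char: 'c')
  sorted[10] = nati1GN$cincin  (last char: 'n')
  sorted[11] = ncinnati1GN$ci  (last char: 'i')
  sorted[12] = nnati1GN$cinci  (last char: 'i')
  sorted[13] = ti1GN$cincinna  (last char: 'a')
Last column: Ni1Gn$ntccniia
Original string S is at sorted index 5

Answer: Ni1Gn$ntccniia
5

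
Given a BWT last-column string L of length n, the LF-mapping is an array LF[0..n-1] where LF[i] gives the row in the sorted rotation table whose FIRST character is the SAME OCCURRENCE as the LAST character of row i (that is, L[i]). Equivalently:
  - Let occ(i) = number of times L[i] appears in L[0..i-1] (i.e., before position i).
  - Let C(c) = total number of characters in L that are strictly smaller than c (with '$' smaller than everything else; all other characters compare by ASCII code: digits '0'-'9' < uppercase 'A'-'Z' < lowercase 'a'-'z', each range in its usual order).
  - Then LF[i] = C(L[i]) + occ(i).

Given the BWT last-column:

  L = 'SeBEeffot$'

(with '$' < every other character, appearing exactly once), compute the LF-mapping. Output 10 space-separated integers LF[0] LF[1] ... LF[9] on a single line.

Char counts: '$':1, 'B':1, 'E':1, 'S':1, 'e':2, 'f':2, 'o':1, 't':1
C (first-col start): C('$')=0, C('B')=1, C('E')=2, C('S')=3, C('e')=4, C('f')=6, C('o')=8, C('t')=9
L[0]='S': occ=0, LF[0]=C('S')+0=3+0=3
L[1]='e': occ=0, LF[1]=C('e')+0=4+0=4
L[2]='B': occ=0, LF[2]=C('B')+0=1+0=1
L[3]='E': occ=0, LF[3]=C('E')+0=2+0=2
L[4]='e': occ=1, LF[4]=C('e')+1=4+1=5
L[5]='f': occ=0, LF[5]=C('f')+0=6+0=6
L[6]='f': occ=1, LF[6]=C('f')+1=6+1=7
L[7]='o': occ=0, LF[7]=C('o')+0=8+0=8
L[8]='t': occ=0, LF[8]=C('t')+0=9+0=9
L[9]='$': occ=0, LF[9]=C('$')+0=0+0=0

Answer: 3 4 1 2 5 6 7 8 9 0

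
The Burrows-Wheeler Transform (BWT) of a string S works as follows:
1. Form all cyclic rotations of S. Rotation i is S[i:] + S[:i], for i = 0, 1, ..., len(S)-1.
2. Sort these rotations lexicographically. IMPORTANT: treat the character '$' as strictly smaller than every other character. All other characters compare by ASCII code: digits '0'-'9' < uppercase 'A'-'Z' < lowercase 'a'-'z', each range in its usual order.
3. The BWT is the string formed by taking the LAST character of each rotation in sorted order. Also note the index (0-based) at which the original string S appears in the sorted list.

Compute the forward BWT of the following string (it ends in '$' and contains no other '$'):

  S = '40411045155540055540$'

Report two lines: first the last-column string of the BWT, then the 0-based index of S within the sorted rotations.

All 21 rotations (rotation i = S[i:]+S[:i]):
  rot[0] = 40411045155540055540$
  rot[1] = 0411045155540055540$4
  rot[2] = 411045155540055540$40
  rot[3] = 11045155540055540$404
  rot[4] = 1045155540055540$4041
  rot[5] = 045155540055540$40411
  rot[6] = 45155540055540$404110
  rot[7] = 5155540055540$4041104
  rot[8] = 155540055540$40411045
  rot[9] = 55540055540$404110451
  rot[10] = 5540055540$4041104515
  rot[11] = 540055540$40411045155
  rot[12] = 40055540$404110451555
  rot[13] = 0055540$4041104515554
  rot[14] = 055540$40411045155540
  rot[15] = 55540$404110451555400
  rot[16] = 5540$4041104515554005
  rot[17] = 540$40411045155540055
  rot[18] = 40$404110451555400555
  rot[19] = 0$4041104515554005554
  rot[20] = $40411045155540055540
Sorted (with $ < everything):
  sorted[0] = $40411045155540055540  (last char: '0')
  sorted[1] = 0$4041104515554005554  (last char: '4')
  sorted[2] = 0055540$4041104515554  (last char: '4')
  sorted[3] = 0411045155540055540$4  (last char: '4')
  sorted[4] = 045155540055540$40411  (last char: '1')
  sorted[5] = 055540$40411045155540  (last char: '0')
  sorted[6] = 1045155540055540$4041  (last char: '1')
  sorted[7] = 11045155540055540$404  (last char: '4')
  sorted[8] = 155540055540$40411045  (last char: '5')
  sorted[9] = 40$404110451555400555  (last char: '5')
  sorted[10] = 40055540$404110451555  (last char: '5')
  sorted[11] = 40411045155540055540$  (last char: '$')
  sorted[12] = 411045155540055540$40  (last char: '0')
  sorted[13] = 45155540055540$404110  (last char: '0')
  sorted[14] = 5155540055540$4041104  (last char: '4')
  sorted[15] = 540$40411045155540055  (last char: '5')
  sorted[16] = 540055540$40411045155  (last char: '5')
  sorted[17] = 5540$4041104515554005  (last char: '5')
  sorted[18] = 5540055540$4041104515  (last char: '5')
  sorted[19] = 55540$404110451555400  (last char: '0')
  sorted[20] = 55540055540$404110451  (last char: '1')
Last column: 04441014555$004555501
Original string S is at sorted index 11

Answer: 04441014555$004555501
11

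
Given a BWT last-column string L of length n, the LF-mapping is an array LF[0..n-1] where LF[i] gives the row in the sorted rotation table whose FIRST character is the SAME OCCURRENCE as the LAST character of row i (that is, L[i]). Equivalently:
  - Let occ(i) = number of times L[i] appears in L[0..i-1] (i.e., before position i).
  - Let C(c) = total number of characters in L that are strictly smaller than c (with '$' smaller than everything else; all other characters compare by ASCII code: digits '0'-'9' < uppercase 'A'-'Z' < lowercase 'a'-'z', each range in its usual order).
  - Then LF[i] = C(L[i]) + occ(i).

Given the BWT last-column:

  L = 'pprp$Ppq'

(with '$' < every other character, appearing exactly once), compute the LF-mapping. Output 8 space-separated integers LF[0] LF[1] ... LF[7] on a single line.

Char counts: '$':1, 'P':1, 'p':4, 'q':1, 'r':1
C (first-col start): C('$')=0, C('P')=1, C('p')=2, C('q')=6, C('r')=7
L[0]='p': occ=0, LF[0]=C('p')+0=2+0=2
L[1]='p': occ=1, LF[1]=C('p')+1=2+1=3
L[2]='r': occ=0, LF[2]=C('r')+0=7+0=7
L[3]='p': occ=2, LF[3]=C('p')+2=2+2=4
L[4]='$': occ=0, LF[4]=C('$')+0=0+0=0
L[5]='P': occ=0, LF[5]=C('P')+0=1+0=1
L[6]='p': occ=3, LF[6]=C('p')+3=2+3=5
L[7]='q': occ=0, LF[7]=C('q')+0=6+0=6

Answer: 2 3 7 4 0 1 5 6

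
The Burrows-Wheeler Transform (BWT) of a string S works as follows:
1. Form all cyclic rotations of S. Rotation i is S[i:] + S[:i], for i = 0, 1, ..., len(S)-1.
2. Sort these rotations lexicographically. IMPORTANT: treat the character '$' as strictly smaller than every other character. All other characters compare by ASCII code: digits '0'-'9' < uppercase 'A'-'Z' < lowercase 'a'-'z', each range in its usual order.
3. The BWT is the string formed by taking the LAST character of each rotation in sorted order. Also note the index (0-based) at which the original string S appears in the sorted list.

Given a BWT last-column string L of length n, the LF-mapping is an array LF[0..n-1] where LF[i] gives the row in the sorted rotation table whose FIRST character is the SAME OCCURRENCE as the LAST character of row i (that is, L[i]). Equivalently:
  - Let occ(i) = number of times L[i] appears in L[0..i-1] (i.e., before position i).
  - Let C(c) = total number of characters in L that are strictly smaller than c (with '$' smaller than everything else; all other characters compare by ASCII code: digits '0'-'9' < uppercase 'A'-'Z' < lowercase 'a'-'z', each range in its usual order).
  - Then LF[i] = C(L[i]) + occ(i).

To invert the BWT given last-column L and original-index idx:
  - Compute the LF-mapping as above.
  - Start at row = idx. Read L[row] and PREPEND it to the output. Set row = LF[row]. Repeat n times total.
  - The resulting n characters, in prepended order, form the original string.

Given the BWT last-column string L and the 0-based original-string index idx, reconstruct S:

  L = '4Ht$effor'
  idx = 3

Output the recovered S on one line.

Answer: effortH4$

Derivation:
LF mapping: 1 2 8 0 3 4 5 6 7
Walk LF starting at row 3, prepending L[row]:
  step 1: row=3, L[3]='$', prepend. Next row=LF[3]=0
  step 2: row=0, L[0]='4', prepend. Next row=LF[0]=1
  step 3: row=1, L[1]='H', prepend. Next row=LF[1]=2
  step 4: row=2, L[2]='t', prepend. Next row=LF[2]=8
  step 5: row=8, L[8]='r', prepend. Next row=LF[8]=7
  step 6: row=7, L[7]='o', prepend. Next row=LF[7]=6
  step 7: row=6, L[6]='f', prepend. Next row=LF[6]=5
  step 8: row=5, L[5]='f', prepend. Next row=LF[5]=4
  step 9: row=4, L[4]='e', prepend. Next row=LF[4]=3
Reversed output: effortH4$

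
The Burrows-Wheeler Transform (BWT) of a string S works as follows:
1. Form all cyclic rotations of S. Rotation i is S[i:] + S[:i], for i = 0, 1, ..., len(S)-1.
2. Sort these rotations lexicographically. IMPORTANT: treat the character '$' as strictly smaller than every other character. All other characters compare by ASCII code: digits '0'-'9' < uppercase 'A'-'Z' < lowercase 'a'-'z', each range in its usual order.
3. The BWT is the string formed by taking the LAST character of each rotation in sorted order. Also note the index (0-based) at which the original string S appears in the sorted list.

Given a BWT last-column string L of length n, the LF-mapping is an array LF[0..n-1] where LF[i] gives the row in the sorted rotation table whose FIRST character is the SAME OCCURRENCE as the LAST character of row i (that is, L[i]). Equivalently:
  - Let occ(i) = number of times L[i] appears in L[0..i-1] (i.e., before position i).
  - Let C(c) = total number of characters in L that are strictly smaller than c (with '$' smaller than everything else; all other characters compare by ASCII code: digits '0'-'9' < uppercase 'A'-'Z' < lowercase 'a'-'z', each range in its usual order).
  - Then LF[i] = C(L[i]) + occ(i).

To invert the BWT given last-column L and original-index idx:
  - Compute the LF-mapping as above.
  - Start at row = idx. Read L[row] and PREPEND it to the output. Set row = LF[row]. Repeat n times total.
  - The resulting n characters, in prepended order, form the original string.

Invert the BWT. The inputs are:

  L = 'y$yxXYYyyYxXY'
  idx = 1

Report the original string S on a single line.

LF mapping: 9 0 10 7 1 3 4 11 12 5 8 2 6
Walk LF starting at row 1, prepending L[row]:
  step 1: row=1, L[1]='$', prepend. Next row=LF[1]=0
  step 2: row=0, L[0]='y', prepend. Next row=LF[0]=9
  step 3: row=9, L[9]='Y', prepend. Next row=LF[9]=5
  step 4: row=5, L[5]='Y', prepend. Next row=LF[5]=3
  step 5: row=3, L[3]='x', prepend. Next row=LF[3]=7
  step 6: row=7, L[7]='y', prepend. Next row=LF[7]=11
  step 7: row=11, L[11]='X', prepend. Next row=LF[11]=2
  step 8: row=2, L[2]='y', prepend. Next row=LF[2]=10
  step 9: row=10, L[10]='x', prepend. Next row=LF[10]=8
  step 10: row=8, L[8]='y', prepend. Next row=LF[8]=12
  step 11: row=12, L[12]='Y', prepend. Next row=LF[12]=6
  step 12: row=6, L[6]='Y', prepend. Next row=LF[6]=4
  step 13: row=4, L[4]='X', prepend. Next row=LF[4]=1
Reversed output: XYYyxyXyxYYy$

Answer: XYYyxyXyxYYy$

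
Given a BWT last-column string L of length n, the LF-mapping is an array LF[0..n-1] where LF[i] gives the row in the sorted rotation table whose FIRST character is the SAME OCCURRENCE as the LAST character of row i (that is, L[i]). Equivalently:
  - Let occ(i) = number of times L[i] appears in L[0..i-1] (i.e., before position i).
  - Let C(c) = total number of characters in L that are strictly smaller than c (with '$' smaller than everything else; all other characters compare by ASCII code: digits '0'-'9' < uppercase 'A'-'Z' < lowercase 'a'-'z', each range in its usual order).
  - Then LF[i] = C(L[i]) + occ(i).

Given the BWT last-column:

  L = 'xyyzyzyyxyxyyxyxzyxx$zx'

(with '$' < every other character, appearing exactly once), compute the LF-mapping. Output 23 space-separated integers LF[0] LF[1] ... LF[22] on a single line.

Char counts: '$':1, 'x':8, 'y':10, 'z':4
C (first-col start): C('$')=0, C('x')=1, C('y')=9, C('z')=19
L[0]='x': occ=0, LF[0]=C('x')+0=1+0=1
L[1]='y': occ=0, LF[1]=C('y')+0=9+0=9
L[2]='y': occ=1, LF[2]=C('y')+1=9+1=10
L[3]='z': occ=0, LF[3]=C('z')+0=19+0=19
L[4]='y': occ=2, LF[4]=C('y')+2=9+2=11
L[5]='z': occ=1, LF[5]=C('z')+1=19+1=20
L[6]='y': occ=3, LF[6]=C('y')+3=9+3=12
L[7]='y': occ=4, LF[7]=C('y')+4=9+4=13
L[8]='x': occ=1, LF[8]=C('x')+1=1+1=2
L[9]='y': occ=5, LF[9]=C('y')+5=9+5=14
L[10]='x': occ=2, LF[10]=C('x')+2=1+2=3
L[11]='y': occ=6, LF[11]=C('y')+6=9+6=15
L[12]='y': occ=7, LF[12]=C('y')+7=9+7=16
L[13]='x': occ=3, LF[13]=C('x')+3=1+3=4
L[14]='y': occ=8, LF[14]=C('y')+8=9+8=17
L[15]='x': occ=4, LF[15]=C('x')+4=1+4=5
L[16]='z': occ=2, LF[16]=C('z')+2=19+2=21
L[17]='y': occ=9, LF[17]=C('y')+9=9+9=18
L[18]='x': occ=5, LF[18]=C('x')+5=1+5=6
L[19]='x': occ=6, LF[19]=C('x')+6=1+6=7
L[20]='$': occ=0, LF[20]=C('$')+0=0+0=0
L[21]='z': occ=3, LF[21]=C('z')+3=19+3=22
L[22]='x': occ=7, LF[22]=C('x')+7=1+7=8

Answer: 1 9 10 19 11 20 12 13 2 14 3 15 16 4 17 5 21 18 6 7 0 22 8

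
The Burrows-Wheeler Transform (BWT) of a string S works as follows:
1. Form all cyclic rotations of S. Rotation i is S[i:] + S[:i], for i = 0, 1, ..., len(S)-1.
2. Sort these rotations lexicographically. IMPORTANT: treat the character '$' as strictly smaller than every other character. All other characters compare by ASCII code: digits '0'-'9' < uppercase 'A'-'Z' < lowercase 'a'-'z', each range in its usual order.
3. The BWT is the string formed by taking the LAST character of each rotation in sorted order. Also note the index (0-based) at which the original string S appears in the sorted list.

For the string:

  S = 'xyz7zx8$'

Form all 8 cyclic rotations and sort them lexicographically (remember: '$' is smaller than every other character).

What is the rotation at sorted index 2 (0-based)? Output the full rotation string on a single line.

Answer: 8$xyz7zx

Derivation:
All 8 rotations (rotation i = S[i:]+S[:i]):
  rot[0] = xyz7zx8$
  rot[1] = yz7zx8$x
  rot[2] = z7zx8$xy
  rot[3] = 7zx8$xyz
  rot[4] = zx8$xyz7
  rot[5] = x8$xyz7z
  rot[6] = 8$xyz7zx
  rot[7] = $xyz7zx8
Sorted (with $ < everything):
  sorted[0] = $xyz7zx8
  sorted[1] = 7zx8$xyz
  sorted[2] = 8$xyz7zx
  sorted[3] = x8$xyz7z
  sorted[4] = xyz7zx8$
  sorted[5] = yz7zx8$x
  sorted[6] = z7zx8$xy
  sorted[7] = zx8$xyz7
sorted[2] = 8$xyz7zx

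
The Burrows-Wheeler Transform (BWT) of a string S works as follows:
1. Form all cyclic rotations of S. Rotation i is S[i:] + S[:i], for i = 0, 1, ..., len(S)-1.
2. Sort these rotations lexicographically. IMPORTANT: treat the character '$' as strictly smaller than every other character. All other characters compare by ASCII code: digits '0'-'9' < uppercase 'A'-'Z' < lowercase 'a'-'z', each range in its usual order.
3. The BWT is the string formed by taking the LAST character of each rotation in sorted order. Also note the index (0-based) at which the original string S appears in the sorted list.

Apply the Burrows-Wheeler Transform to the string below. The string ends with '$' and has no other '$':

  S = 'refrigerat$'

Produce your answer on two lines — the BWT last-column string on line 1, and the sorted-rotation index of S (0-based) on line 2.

Answer: trrgeire$fa
8

Derivation:
All 11 rotations (rotation i = S[i:]+S[:i]):
  rot[0] = refrigerat$
  rot[1] = efrigerat$r
  rot[2] = frigerat$re
  rot[3] = rigerat$ref
  rot[4] = igerat$refr
  rot[5] = gerat$refri
  rot[6] = erat$refrig
  rot[7] = rat$refrige
  rot[8] = at$refriger
  rot[9] = t$refrigera
  rot[10] = $refrigerat
Sorted (with $ < everything):
  sorted[0] = $refrigerat  (last char: 't')
  sorted[1] = at$refriger  (last char: 'r')
  sorted[2] = efrigerat$r  (last char: 'r')
  sorted[3] = erat$refrig  (last char: 'g')
  sorted[4] = frigerat$re  (last char: 'e')
  sorted[5] = gerat$refri  (last char: 'i')
  sorted[6] = igerat$refr  (last char: 'r')
  sorted[7] = rat$refrige  (last char: 'e')
  sorted[8] = refrigerat$  (last char: '$')
  sorted[9] = rigerat$ref  (last char: 'f')
  sorted[10] = t$refrigera  (last char: 'a')
Last column: trrgeire$fa
Original string S is at sorted index 8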